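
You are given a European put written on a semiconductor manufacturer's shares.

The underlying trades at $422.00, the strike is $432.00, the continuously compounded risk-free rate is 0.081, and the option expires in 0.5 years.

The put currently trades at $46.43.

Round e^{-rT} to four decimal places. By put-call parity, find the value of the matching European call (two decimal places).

$53.58

exp(−rT) = exp(−0.081·0.5) = 0.9603
Put-call parity: C − P = S − K·e^(−rT) = 422 − 432·0.9603 = 422 − 414.8496 = 7.1504
C = P + (C − P) = 46.43 + (7.1504) = 53.5804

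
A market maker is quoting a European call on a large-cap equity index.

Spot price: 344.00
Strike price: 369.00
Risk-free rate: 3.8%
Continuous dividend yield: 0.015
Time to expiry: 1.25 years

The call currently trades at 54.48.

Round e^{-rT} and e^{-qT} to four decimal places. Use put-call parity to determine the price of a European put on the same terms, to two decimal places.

e^(−qT) = e^(−0.015·1.25) = 0.9814;  e^(−rT) = e^(−0.038·1.25) = 0.9536
Put-call parity: C − P = S·e^(−qT) − K·e^(−rT) = 344·0.9814 − 369·0.9536 = 337.6016 − 351.8784 = -14.2768
P = C − (C − P) = 54.48 − (-14.2768) = 68.7568

68.76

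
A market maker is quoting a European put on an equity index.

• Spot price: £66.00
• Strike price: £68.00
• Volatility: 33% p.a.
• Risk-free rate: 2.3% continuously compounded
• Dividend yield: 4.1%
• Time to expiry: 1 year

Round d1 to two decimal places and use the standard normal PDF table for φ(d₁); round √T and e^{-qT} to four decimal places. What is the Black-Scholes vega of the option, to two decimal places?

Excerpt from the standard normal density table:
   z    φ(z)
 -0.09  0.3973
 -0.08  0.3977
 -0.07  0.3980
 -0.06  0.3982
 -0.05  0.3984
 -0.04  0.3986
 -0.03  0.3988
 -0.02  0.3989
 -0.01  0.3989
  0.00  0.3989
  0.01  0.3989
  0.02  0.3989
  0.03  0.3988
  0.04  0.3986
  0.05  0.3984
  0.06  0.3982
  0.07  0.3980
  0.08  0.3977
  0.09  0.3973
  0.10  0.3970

σ√T = 0.33 × 1.0000 = 0.3300
d₁ = [ln(66/68) + (0.023 − 0.041 + 0.33²/2)·1] / 0.3300 = [-0.0299 + 0.0365] / 0.3300 = 0.0200 → 0.02
√T = √1 = 1.0000
φ(d₁) = φ(0.02) = 0.3989
exp(−qT) = exp(−0.041·1) = 0.9598
vega = S·exp(−qT)·φ(d₁)·√T = 66·0.9598·0.3989·1.0000 = 25.2690

25.27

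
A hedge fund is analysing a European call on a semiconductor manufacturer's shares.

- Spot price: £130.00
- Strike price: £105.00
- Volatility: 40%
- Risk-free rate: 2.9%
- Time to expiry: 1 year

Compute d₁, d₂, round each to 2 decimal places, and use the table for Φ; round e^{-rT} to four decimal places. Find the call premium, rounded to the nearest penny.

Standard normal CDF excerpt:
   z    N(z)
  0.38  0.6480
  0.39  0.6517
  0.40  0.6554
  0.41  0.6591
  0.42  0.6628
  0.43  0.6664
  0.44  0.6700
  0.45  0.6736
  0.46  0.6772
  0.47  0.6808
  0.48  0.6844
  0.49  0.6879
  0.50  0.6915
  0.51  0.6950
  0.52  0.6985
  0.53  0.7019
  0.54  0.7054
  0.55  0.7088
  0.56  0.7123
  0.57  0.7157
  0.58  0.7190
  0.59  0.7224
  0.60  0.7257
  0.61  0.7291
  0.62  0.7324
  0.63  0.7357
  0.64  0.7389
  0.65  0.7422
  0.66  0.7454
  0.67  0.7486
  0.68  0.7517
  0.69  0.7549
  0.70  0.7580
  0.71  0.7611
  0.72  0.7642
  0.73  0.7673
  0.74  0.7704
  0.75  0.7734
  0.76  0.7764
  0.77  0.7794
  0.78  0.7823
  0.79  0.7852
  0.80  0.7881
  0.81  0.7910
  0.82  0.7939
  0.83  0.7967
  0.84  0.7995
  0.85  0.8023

£35.60

T = 1;  σ√T = 0.4000
d₁ = [ln(130/105) + (0.029 + 0.4²/2)·1] / 0.4000 = [0.2136 + 0.1090] / 0.4000 = 0.8064 ≈ 0.81
d₂ = d₁ − σ√T = 0.8064 − 0.4000 = 0.4064 ≈ 0.41
e^(−rT) = e^(−0.029·1) = 0.9714
N(d₁) = N(0.81) = 0.7910;  N(d₂) = N(0.41) = 0.6591
C = 130·0.7910 − 105·0.9714·0.6591 = 102.8300 − 67.2262 = 35.6038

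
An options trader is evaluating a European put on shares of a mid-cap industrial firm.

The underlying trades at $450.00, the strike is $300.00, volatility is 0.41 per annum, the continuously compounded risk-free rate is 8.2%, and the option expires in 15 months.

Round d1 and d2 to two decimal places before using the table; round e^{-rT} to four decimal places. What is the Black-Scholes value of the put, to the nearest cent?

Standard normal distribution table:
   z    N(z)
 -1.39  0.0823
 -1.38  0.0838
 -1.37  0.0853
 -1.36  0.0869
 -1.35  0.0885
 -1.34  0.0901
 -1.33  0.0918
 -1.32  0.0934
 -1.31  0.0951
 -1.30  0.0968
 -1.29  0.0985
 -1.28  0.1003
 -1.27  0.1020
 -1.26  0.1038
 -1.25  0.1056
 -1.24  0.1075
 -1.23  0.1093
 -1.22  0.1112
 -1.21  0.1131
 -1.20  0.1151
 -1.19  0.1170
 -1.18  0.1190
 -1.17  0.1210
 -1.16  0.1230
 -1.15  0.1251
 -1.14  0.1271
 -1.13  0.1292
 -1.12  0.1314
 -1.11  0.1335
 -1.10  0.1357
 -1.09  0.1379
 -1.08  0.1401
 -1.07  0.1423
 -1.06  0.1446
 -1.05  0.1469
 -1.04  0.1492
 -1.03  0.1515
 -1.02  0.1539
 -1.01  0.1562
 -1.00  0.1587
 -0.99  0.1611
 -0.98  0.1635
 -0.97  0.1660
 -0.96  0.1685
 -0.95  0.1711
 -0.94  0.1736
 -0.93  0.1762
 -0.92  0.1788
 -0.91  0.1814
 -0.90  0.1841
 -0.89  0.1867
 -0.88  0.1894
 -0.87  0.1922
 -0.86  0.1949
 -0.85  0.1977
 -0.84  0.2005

$10.74

T = 1.25;  σ√T = 0.4584
d₁ = [ln(450/300) + (0.082 + ½·0.41²)·1.25] / (σ√T) = (0.4055 + 0.2076) / 0.4584 = 1.3373 which rounds to 1.34
d₂ = 1.3373 − 0.4584 = 0.8789 which rounds to 0.88
e^(−rT) = e^(−0.082·1.25) = 0.9026
P = 300·0.9026·N(-0.88) − 450·N(-1.34) = 300·0.9026·0.1894 − 450·0.0901 = 51.2857 − 40.5450 = 10.7407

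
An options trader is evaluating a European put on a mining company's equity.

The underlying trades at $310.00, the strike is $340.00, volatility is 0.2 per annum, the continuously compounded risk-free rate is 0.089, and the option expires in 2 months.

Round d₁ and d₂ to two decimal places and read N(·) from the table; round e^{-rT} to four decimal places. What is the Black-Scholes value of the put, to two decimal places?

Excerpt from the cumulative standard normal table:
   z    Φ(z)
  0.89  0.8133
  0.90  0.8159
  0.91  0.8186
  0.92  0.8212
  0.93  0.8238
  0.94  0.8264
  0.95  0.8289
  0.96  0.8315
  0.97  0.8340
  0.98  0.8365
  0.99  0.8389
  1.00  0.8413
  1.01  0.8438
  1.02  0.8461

σ√T = 0.2 × 0.4082 = 0.0816
d₁ = [ln(310/340) + (0.089 + 0.2²/2)·0.1667] / 0.0816 = [-0.0924 + 0.0182] / 0.0816 = -0.9088 ⇒ -0.91
d₂ = d₁ − σ√T = -0.9088 − 0.0816 = -0.9905 ⇒ -0.99
e^(−rT) = e^(−0.089·0.1667) = 0.9853
N(−d₂) = N(0.99) = 0.8389;  N(−d₁) = N(0.91) = 0.8186
P = 340·0.9853·0.8389 − 310·0.8186 = 281.0332 − 253.7660 = 27.2672

$27.27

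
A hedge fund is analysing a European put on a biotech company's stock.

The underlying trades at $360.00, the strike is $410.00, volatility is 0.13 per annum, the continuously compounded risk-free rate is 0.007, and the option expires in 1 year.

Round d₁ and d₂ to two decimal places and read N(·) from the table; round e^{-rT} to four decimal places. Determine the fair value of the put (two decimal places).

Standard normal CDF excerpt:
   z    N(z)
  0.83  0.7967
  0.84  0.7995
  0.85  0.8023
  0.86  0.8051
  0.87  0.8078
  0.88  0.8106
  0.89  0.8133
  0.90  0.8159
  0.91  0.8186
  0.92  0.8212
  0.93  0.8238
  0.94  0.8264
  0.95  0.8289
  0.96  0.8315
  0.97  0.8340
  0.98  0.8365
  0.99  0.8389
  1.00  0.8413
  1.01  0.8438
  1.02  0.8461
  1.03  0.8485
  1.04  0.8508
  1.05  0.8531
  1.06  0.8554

$51.72

σ√T = 0.13·√1 = 0.1300
d₁ = [ln(360/410) + (0.007 + ½·0.13²)·1] / (σ√T) = (-0.1301 + 0.0155) / 0.1300 = -0.8816 ≈ -0.88
d₂ = -0.8816 − 0.1300 = -1.0116 ≈ -1.01
e^(−rT) = e^(−0.007·1) = 0.9930
N(−d₂) = N(1.01) = 0.8438;  N(−d₁) = N(0.88) = 0.8106
P = 410·0.9930·0.8438 − 360·0.8106 = 343.5363 − 291.8160 = 51.7203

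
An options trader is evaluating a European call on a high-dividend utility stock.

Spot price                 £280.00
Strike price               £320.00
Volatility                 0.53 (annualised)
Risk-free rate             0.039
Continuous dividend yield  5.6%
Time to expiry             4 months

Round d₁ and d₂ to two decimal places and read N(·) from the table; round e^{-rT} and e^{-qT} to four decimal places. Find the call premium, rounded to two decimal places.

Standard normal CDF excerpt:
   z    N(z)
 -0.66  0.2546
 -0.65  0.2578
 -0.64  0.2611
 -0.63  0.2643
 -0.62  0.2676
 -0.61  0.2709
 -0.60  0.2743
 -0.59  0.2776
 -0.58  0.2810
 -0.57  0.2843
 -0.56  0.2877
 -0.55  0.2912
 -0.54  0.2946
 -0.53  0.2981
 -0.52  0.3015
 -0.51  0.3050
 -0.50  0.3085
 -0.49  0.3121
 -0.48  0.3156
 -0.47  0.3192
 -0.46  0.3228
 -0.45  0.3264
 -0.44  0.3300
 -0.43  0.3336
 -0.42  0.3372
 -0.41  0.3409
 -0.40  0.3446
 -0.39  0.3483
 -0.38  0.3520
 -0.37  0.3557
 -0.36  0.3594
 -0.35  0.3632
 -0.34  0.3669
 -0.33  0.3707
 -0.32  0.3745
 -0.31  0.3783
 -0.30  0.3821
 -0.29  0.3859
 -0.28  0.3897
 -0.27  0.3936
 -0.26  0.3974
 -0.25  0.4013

T = 0.3333;  σ√T = 0.3060
d₁ = [ln(280/320) + (0.039 − 0.056 + ½·0.53²)·0.3333] / (σ√T) = (-0.1335 + 0.0412) / 0.3060 = -0.3019 which rounds to -0.30
d₂ = -0.3019 − 0.3060 = -0.6079 which rounds to -0.61
e^(−qT) = e^(−0.056·0.3333) = 0.9815;  e^(−rT) = e^(−0.039·0.3333) = 0.9871
C = 280·0.9815·N(-0.30) − 320·0.9871·N(-0.61) = 280·0.9815·0.3821 − 320·0.9871·0.2709 = 105.0087 − 85.5697 = 19.4390

£19.44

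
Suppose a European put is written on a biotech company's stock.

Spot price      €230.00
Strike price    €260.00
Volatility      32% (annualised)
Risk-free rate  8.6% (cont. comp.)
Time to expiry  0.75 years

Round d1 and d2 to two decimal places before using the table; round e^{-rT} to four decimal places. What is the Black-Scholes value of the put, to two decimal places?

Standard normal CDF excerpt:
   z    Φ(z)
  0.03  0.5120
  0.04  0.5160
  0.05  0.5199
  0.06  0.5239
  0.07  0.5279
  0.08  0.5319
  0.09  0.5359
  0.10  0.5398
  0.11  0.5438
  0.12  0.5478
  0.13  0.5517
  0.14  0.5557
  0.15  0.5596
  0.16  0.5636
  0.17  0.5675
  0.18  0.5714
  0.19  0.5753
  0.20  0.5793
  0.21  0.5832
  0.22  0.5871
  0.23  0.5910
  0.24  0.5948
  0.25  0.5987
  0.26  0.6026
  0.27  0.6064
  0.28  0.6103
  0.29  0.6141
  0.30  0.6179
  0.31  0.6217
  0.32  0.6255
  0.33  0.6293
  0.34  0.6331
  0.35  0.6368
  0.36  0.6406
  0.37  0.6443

σ√T = 0.32·√0.75 = 0.2771
ln(S/K) + (r + σ²/2)T = ln(230/260) + (0.086 + 0.32²/2)·0.75 = -0.1226 + 0.1029 = -0.0197
d₁ = -0.0197 / 0.2771 = -0.0711 → -0.07
d₂ = d₁ − σ√T = -0.0711 − 0.2771 = -0.3482 → -0.35
e^(−rT) = e^(−0.086·0.75) = 0.9375
P = 260·0.9375·N(0.35) − 230·N(0.07) = 260·0.9375·0.6368 − 230·0.5279 = 155.2200 − 121.4170 = 33.8030

€33.80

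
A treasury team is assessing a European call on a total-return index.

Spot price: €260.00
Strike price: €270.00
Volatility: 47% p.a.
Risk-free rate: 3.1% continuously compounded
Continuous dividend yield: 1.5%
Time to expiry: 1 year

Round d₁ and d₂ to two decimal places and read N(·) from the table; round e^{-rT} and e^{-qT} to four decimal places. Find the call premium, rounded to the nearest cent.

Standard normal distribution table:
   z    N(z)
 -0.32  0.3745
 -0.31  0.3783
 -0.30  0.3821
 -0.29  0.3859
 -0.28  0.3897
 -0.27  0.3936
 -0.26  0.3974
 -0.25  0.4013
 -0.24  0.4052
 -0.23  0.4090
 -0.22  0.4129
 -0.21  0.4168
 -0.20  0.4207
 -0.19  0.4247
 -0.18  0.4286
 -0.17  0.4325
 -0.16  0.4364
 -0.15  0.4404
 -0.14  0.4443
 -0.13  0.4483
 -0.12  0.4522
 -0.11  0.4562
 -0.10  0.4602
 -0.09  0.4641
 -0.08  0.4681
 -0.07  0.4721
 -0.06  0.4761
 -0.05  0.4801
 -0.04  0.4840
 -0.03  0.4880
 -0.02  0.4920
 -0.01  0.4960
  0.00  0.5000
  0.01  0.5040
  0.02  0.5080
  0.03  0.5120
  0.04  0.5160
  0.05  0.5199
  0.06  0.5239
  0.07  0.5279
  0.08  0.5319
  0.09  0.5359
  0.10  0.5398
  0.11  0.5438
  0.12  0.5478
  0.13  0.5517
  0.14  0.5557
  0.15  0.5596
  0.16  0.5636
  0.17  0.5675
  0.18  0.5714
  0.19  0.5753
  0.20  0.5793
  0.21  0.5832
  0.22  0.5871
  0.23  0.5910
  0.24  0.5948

σ√T = 0.47·√1 = 0.4700
ln(S/K) + (r − q + σ²/2)T = ln(260/270) + (0.031 − 0.015 + 0.47²/2)·1 = -0.0377 + 0.1265 = 0.0887
d₁ = 0.0887 / 0.4700 = 0.1887 ≈ 0.19
d₂ = d₁ − σ√T = 0.1887 − 0.4700 = -0.2813 ≈ -0.28
exp(−qT) = exp(−0.015·1) = 0.9851;  exp(−rT) = exp(−0.031·1) = 0.9695
C = 260·0.9851·N(0.19) − 270·0.9695·N(-0.28) = 260·0.9851·0.5753 − 270·0.9695·0.3897 = 147.3493 − 102.0098 = 45.3395

€45.34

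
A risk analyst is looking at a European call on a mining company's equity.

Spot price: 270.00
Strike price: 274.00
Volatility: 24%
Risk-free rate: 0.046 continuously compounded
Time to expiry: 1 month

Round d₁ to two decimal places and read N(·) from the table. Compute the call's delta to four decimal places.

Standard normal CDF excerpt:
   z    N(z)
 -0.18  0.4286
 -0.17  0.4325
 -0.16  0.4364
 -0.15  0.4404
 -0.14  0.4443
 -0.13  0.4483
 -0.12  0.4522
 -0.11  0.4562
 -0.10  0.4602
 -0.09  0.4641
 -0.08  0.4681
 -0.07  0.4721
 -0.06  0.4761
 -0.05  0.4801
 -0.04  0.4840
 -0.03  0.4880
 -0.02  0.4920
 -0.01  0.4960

0.4522

σ√T = 0.24 × 0.2887 = 0.0693
ln(S/K) + (r + σ²/2)T = ln(270/274) + (0.046 + 0.24²/2)·0.08333 = -0.0147 + 0.0062 = -0.0085
d₁ = -0.0085 / 0.0693 = -0.1223 → -0.12
N(d₁) = N(-0.12) = 0.4522
Δ_call = N(d₁) = 0.4522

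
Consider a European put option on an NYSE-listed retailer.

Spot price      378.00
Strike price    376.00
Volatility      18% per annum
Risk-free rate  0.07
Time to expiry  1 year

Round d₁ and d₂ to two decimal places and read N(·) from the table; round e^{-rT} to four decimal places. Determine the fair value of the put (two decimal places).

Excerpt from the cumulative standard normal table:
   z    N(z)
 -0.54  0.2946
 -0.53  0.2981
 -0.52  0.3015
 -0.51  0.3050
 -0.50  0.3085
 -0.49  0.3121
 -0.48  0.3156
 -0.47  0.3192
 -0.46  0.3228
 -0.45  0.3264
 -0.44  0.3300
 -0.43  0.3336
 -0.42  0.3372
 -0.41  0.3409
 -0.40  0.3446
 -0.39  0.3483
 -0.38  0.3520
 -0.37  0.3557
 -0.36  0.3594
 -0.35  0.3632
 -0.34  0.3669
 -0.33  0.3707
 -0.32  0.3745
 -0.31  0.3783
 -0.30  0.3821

σ√T = 0.18·√1 = 0.1800
ln(S/K) + (r + σ²/2)T = ln(378/376) + (0.07 + 0.18²/2)·1 = 0.0053 + 0.0862 = 0.0915
d₁ = 0.0915 / 0.1800 = 0.5084 → 0.51
d₂ = d₁ − σ√T = 0.5084 − 0.1800 = 0.3284 → 0.33
e^(−rT) = e^(−0.07·1) = 0.9324
P = 376·0.9324·N(-0.33) − 378·N(-0.51) = 376·0.9324·0.3707 − 378·0.3050 = 129.9609 − 115.2900 = 14.6709

14.67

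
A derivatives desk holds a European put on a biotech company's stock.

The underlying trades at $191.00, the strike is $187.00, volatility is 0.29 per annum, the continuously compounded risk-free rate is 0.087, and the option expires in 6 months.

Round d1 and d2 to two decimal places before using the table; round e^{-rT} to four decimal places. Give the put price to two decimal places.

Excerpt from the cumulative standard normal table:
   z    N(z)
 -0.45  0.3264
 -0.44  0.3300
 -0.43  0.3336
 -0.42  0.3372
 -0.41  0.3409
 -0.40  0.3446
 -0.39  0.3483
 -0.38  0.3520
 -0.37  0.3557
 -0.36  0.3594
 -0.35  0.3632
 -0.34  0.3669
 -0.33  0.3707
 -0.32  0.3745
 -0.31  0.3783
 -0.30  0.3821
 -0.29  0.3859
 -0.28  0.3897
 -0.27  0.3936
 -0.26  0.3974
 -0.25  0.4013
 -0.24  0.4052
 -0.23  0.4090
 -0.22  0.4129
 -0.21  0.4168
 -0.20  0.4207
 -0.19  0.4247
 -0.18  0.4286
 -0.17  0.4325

σ√T = 0.29·√0.5 = 0.2051
ln(S/K) + (r + σ²/2)T = ln(191/187) + (0.087 + 0.29²/2)·0.5 = 0.0212 + 0.0645 = 0.0857
d₁ = 0.0857 / 0.2051 = 0.4179 ≈ 0.42
d₂ = d₁ − σ√T = 0.4179 − 0.2051 = 0.2128 ≈ 0.21
exp(−rT) = exp(−0.087·0.5) = 0.9574
P = 187·0.9574·N(-0.21) − 191·N(-0.42) = 187·0.9574·0.4168 − 191·0.3372 = 74.6213 − 64.4052 = 10.2161

$10.22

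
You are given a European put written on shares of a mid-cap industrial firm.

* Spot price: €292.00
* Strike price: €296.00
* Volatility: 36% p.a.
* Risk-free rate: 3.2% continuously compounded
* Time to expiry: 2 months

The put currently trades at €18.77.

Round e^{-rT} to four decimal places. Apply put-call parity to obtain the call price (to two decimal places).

e^(−rT) = e^(−0.032·0.1667) = 0.9947
Put-call parity: C − P = S − K·e^(−rT) = 292 − 296·0.9947 = 292 − 294.4312 = -2.4312
C = P + (C − P) = 18.77 + (-2.4312) = 16.3388

€16.34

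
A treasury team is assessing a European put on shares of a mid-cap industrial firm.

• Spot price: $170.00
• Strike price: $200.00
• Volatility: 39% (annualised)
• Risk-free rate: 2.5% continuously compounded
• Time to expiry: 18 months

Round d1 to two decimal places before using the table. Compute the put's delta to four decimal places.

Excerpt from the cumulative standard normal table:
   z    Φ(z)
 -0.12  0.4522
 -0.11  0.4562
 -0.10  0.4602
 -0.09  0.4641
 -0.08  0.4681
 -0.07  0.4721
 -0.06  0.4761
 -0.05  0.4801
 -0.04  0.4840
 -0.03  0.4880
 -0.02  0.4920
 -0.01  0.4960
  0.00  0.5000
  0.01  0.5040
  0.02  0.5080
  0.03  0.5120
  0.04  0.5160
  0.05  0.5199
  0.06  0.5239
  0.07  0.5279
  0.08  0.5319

-0.5080

σ√T = 0.39 × 1.2247 = 0.4777
d₁ = [ln(170/200) + (0.025 + ½·0.39²)·1.5] / (σ√T) = (-0.1625 + 0.1516) / 0.4777 = -0.0229 → -0.02
N(d₁) = N(-0.02) = 0.4920
Δ_put = N(d₁) − 1 = 0.4920 − 1 = -0.5080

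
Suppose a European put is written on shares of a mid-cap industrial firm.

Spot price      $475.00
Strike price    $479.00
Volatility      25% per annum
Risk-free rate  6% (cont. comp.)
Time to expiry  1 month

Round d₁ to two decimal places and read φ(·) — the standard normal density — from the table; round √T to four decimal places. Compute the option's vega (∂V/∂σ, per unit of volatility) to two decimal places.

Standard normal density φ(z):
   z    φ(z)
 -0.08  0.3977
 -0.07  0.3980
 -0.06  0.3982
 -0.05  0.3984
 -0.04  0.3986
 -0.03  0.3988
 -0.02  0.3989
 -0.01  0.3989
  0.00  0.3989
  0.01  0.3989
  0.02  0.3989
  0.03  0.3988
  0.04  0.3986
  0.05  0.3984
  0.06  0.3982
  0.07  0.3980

σ√T = 0.25 × 0.2887 = 0.0722
ln(S/K) + (r + σ²/2)T = ln(475/479) + (0.06 + 0.25²/2)·0.08333 = -0.0084 + 0.0076 = -0.0008
d₁ = -0.0008 / 0.0722 = -0.0108 which rounds to -0.01
√T = √0.08333 = 0.2887
φ(d₁) = φ(-0.01) = 0.3989
vega = S·φ(d₁)·√T = 475·0.3989·0.2887 = 54.7022
(Vega is the same for a European call and put with the same parameters.)

54.70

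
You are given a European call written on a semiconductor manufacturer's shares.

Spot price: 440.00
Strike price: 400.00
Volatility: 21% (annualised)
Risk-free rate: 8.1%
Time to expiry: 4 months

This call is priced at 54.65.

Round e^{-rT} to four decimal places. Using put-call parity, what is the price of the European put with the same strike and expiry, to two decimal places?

4.01

exp(−rT) = exp(−0.081·0.3333) = 0.9734
Put-call parity: C − P = S − K·e^(−rT) = 440 − 400·0.9734 = 440 − 389.3600 = 50.6400
P = C − (C − P) = 54.65 − (50.6400) = 4.0100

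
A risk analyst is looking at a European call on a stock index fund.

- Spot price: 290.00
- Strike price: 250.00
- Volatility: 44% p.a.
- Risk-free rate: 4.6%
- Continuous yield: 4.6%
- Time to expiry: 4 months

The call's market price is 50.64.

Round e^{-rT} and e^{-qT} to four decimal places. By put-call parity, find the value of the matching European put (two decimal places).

exp(−qT) = exp(−0.046·0.3333) = 0.9848;  exp(−rT) = exp(−0.046·0.3333) = 0.9848
Put-call parity: C − P = S·e^(−qT) − K·e^(−rT) = 290·0.9848 − 250·0.9848 = 285.5920 − 246.2000 = 39.3920
P = C − (C − P) = 50.64 − (39.3920) = 11.2480

11.25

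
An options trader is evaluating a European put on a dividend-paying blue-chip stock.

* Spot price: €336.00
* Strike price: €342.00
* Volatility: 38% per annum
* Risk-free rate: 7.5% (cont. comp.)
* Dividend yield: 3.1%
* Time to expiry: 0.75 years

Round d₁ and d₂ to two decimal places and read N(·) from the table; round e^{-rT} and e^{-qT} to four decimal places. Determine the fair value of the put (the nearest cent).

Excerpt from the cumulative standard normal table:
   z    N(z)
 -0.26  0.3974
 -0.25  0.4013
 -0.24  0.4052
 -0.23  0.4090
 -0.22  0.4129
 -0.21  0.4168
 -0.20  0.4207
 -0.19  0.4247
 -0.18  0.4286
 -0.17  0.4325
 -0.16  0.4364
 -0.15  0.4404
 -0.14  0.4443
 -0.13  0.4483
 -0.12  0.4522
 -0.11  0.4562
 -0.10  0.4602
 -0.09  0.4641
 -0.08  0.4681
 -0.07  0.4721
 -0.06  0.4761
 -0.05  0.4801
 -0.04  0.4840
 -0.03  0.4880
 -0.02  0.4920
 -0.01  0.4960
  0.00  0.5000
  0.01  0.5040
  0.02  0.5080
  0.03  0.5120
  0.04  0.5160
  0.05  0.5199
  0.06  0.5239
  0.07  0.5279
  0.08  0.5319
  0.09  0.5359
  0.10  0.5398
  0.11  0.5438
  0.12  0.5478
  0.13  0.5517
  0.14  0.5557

σ√T = 0.38·√0.75 = 0.3291
d₁ = [ln(336/342) + (0.075 − 0.031 + 0.38²/2)·0.75] / 0.3291 = [-0.0177 + 0.0872] / 0.3291 = 0.2110 → 0.21
d₂ = d₁ − σ√T = 0.2110 − 0.3291 = -0.1181 → -0.12
exp(−qT) = exp(−0.031·0.75) = 0.9770;  exp(−rT) = exp(−0.075·0.75) = 0.9453
N(−d₂) = N(0.12) = 0.5478;  N(−d₁) = N(-0.21) = 0.4168
P = 342·0.9453·0.5478 − 336·0.9770·0.4168 = 177.0997 − 136.8238 = 40.2759

€40.28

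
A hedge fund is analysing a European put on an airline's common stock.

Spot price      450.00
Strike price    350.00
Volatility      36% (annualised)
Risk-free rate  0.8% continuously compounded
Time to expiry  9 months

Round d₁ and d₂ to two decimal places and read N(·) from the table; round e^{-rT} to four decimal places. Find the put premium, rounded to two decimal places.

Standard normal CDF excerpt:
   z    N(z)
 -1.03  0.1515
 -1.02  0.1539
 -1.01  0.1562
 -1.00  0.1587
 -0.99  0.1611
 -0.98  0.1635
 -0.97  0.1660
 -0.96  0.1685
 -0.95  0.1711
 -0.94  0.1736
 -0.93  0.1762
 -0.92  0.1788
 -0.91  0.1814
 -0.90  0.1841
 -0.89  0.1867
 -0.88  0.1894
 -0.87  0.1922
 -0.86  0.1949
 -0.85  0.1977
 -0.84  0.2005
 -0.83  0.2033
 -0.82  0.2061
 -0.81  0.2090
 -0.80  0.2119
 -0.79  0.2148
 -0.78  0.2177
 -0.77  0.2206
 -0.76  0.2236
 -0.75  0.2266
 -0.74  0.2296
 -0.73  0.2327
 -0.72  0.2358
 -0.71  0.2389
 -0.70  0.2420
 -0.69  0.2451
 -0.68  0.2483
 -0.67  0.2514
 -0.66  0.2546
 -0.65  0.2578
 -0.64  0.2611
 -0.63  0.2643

σ√T = 0.36·√0.75 = 0.3118
d₁ = [ln(450/350) + (0.008 + ½·0.36²)·0.75] / (σ√T) = (0.2513 + 0.0546) / 0.3118 = 0.9812 → 0.98
d₂ = 0.9812 − 0.3118 = 0.6695 → 0.67
exp(−rT) = exp(−0.008·0.75) = 0.9940
P = 350·0.9940·N(-0.67) − 450·N(-0.98) = 350·0.9940·0.2514 − 450·0.1635 = 87.4621 − 73.5750 = 13.8871

13.89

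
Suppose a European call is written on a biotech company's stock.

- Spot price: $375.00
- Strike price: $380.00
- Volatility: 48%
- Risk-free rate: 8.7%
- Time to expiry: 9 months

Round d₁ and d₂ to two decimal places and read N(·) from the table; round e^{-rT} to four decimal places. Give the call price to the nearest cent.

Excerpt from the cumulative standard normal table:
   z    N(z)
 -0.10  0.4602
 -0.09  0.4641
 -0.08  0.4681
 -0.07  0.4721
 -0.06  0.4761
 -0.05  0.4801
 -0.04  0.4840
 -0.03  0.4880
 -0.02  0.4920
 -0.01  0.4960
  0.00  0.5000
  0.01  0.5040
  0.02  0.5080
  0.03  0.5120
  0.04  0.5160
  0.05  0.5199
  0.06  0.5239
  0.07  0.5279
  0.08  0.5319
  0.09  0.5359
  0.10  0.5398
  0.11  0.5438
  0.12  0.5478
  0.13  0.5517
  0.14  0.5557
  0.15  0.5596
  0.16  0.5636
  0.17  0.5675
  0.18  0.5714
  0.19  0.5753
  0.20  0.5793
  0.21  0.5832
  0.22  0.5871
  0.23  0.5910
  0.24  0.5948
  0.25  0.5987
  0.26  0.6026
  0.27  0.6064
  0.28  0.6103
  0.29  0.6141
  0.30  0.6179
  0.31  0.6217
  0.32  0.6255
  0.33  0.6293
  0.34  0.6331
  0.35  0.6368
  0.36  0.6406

T = 0.75;  σ√T = 0.4157
d₁ = [ln(375/380) + (0.087 + 0.48²/2)·0.75] / 0.4157 = [-0.0132 + 0.1517] / 0.4157 = 0.3330 ≈ 0.33
d₂ = d₁ − σ√T = 0.3330 − 0.4157 = -0.0827 ≈ -0.08
e^(−rT) = e^(−0.087·0.75) = 0.9368
N(d₁) = N(0.33) = 0.6293;  N(d₂) = N(-0.08) = 0.4681
C = 375·0.6293 − 380·0.9368·0.4681 = 235.9875 − 166.6361 = 69.3514

$69.35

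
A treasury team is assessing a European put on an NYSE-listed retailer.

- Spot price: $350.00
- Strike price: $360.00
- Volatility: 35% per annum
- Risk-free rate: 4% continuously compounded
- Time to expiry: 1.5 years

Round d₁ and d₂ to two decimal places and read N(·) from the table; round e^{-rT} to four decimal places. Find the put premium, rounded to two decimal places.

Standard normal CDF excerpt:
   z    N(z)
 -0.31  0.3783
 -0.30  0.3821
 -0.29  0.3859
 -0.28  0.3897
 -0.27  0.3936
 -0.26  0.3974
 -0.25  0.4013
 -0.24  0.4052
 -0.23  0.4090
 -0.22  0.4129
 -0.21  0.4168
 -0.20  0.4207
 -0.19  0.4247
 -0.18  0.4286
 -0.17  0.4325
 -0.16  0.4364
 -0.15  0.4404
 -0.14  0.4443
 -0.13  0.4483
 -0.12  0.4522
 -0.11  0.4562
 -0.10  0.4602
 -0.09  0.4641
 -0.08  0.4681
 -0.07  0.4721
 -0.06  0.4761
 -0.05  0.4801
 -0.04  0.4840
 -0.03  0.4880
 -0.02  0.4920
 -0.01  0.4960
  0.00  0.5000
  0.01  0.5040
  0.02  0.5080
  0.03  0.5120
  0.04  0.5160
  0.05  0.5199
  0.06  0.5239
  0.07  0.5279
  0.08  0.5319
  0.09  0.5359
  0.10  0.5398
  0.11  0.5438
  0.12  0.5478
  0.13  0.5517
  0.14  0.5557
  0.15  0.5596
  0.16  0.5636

σ√T = 0.35 × 1.2247 = 0.4287
ln(S/K) + (r + σ²/2)T = ln(350/360) + (0.04 + 0.35²/2)·1.5 = -0.0282 + 0.1519 = 0.1237
d₁ = 0.1237 / 0.4287 = 0.2886 ⇒ 0.29
d₂ = d₁ − σ√T = 0.2886 − 0.4287 = -0.1401 ⇒ -0.14
e^(−rT) = e^(−0.04·1.5) = 0.9418
N(−d₂) = N(0.14) = 0.5557;  N(−d₁) = N(-0.29) = 0.3859
P = 360·0.9418·0.5557 − 350·0.3859 = 188.4090 − 135.0650 = 53.3440

$53.34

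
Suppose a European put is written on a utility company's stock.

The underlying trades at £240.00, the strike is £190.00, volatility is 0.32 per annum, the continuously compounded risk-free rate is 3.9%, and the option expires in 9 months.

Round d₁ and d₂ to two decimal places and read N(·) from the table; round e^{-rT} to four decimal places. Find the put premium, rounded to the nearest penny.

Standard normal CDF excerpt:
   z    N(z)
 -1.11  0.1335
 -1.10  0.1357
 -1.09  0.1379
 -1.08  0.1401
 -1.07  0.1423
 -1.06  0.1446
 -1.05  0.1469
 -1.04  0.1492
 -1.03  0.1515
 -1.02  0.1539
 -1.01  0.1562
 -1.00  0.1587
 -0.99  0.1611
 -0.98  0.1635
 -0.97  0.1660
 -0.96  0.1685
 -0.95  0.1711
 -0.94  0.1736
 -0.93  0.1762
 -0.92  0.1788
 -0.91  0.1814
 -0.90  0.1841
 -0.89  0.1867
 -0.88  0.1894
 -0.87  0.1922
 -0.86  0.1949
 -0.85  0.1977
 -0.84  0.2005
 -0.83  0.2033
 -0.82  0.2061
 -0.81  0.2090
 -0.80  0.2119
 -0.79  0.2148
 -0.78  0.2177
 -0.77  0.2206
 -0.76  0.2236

£5.47

σ√T = 0.32 × 0.8660 = 0.2771
d₁ = [ln(240/190) + (0.039 + 0.32²/2)·0.75] / 0.2771 = [0.2336 + 0.0677] / 0.2771 = 1.0871 ≈ 1.09
d₂ = d₁ − σ√T = 1.0871 − 0.2771 = 0.8100 ≈ 0.81
e^(−rT) = e^(−0.039·0.75) = 0.9712
P = 190·0.9712·N(-0.81) − 240·N(-1.09) = 190·0.9712·0.2090 − 240·0.1379 = 38.5664 − 33.0960 = 5.4704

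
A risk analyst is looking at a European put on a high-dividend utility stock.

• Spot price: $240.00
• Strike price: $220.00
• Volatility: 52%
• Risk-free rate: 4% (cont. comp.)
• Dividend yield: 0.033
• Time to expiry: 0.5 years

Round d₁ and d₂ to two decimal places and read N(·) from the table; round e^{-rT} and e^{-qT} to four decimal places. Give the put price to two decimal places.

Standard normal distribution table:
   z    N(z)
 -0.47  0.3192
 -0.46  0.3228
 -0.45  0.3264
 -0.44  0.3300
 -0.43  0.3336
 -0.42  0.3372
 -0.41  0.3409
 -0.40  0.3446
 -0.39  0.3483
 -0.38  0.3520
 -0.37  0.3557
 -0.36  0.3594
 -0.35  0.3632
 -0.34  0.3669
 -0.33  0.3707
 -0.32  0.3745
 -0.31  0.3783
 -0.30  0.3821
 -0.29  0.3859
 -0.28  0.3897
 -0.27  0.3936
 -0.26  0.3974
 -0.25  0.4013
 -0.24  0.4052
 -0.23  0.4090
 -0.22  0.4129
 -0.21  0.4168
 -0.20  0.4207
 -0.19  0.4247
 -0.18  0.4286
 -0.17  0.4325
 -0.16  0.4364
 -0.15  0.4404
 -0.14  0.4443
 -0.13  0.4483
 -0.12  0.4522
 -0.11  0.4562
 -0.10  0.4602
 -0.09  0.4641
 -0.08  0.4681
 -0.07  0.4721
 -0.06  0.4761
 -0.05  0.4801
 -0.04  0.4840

σ√T = 0.52 × 0.7071 = 0.3677
d₁ = [ln(240/220) + (0.04 − 0.033 + 0.52²/2)·0.5] / 0.3677 = [0.0870 + 0.0711] / 0.3677 = 0.4300 ⇒ 0.43
d₂ = d₁ − σ√T = 0.4300 − 0.3677 = 0.0623 ⇒ 0.06
exp(−qT) = exp(−0.033·0.5) = 0.9836;  exp(−rT) = exp(−0.04·0.5) = 0.9802
N(−d₂) = N(-0.06) = 0.4761;  N(−d₁) = N(-0.43) = 0.3336
P = 220·0.9802·0.4761 − 240·0.9836·0.3336 = 102.6681 − 78.7510 = 23.9172

$23.92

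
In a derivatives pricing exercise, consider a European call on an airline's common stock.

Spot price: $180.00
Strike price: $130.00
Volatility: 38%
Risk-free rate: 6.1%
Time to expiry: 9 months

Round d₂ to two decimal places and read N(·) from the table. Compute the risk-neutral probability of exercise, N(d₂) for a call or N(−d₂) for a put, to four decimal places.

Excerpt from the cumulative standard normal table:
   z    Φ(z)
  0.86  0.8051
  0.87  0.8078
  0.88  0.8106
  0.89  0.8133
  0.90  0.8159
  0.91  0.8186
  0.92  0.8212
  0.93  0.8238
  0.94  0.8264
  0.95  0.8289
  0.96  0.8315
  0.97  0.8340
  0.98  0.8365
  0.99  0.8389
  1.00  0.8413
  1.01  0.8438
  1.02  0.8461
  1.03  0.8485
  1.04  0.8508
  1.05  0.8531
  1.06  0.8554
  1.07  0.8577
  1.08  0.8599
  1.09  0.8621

σ√T = 0.38 × 0.8660 = 0.3291
d₁ = [ln(180/130) + (0.061 + 0.38²/2)·0.75] / 0.3291 = [0.3254 + 0.0999] / 0.3291 = 1.2924 ⇒ 1.29
d₂ = d₁ − σ√T = 1.2924 − 0.3291 = 0.9633 ⇒ 0.96
Pr(exercise) under Q = N(d₂) = 0.8315

0.8315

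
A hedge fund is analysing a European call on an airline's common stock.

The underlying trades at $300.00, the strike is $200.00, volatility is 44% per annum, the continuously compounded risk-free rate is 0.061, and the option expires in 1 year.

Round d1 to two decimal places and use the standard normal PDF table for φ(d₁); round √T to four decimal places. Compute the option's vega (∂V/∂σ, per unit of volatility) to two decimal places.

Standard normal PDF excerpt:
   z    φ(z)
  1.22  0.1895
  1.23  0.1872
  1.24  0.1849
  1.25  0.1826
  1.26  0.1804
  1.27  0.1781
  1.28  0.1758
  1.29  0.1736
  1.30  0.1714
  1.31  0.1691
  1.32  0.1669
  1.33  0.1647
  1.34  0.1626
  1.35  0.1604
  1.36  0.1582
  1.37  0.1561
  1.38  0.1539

52.74

T = 1;  σ√T = 0.4400
d₁ = [ln(300/200) + (0.061 + 0.44²/2)·1] / 0.4400 = [0.4055 + 0.1578] / 0.4400 = 1.2801 → 1.28
√T = √1 = 1.0000
φ(d₁) = φ(1.28) = 0.1758
vega = S·φ(d₁)·√T = 300·0.1758·1.0000 = 52.7400
(Vega is the same for a European call and put with the same parameters.)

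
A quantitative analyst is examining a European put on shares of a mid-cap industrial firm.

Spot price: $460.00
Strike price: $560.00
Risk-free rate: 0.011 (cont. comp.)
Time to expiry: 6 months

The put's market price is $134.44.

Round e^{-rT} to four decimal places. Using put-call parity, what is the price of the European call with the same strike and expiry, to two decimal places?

$37.52

e^(−rT) = e^(−0.011·0.5) = 0.9945
Put-call parity: C − P = S − K·e^(−rT) = 460 − 560·0.9945 = 460 − 556.9200 = -96.9200
C = P + (C − P) = 134.44 + (-96.9200) = 37.5200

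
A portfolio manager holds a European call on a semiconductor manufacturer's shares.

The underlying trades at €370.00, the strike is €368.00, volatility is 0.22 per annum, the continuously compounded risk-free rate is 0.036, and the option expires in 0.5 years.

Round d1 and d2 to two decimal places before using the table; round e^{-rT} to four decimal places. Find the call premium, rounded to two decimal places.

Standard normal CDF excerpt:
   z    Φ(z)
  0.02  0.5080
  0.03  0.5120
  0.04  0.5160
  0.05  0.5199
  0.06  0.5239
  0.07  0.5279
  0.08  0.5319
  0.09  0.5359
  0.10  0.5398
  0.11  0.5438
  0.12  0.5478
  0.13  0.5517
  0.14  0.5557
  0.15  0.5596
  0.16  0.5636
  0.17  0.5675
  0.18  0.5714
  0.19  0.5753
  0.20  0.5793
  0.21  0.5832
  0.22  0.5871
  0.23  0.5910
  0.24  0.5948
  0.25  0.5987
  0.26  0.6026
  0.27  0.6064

σ√T = 0.22 × 0.7071 = 0.1556
d₁ = [ln(370/368) + (0.036 + ½·0.22²)·0.5] / (σ√T) = (0.0054 + 0.0301) / 0.1556 = 0.2283 → 0.23
d₂ = 0.2283 − 0.1556 = 0.0728 → 0.07
e^(−rT) = e^(−0.036·0.5) = 0.9822
N(d₁) = N(0.23) = 0.5910;  N(d₂) = N(0.07) = 0.5279
C = 370·0.5910 − 368·0.9822·0.5279 = 218.6700 − 190.8092 = 27.8608

€27.86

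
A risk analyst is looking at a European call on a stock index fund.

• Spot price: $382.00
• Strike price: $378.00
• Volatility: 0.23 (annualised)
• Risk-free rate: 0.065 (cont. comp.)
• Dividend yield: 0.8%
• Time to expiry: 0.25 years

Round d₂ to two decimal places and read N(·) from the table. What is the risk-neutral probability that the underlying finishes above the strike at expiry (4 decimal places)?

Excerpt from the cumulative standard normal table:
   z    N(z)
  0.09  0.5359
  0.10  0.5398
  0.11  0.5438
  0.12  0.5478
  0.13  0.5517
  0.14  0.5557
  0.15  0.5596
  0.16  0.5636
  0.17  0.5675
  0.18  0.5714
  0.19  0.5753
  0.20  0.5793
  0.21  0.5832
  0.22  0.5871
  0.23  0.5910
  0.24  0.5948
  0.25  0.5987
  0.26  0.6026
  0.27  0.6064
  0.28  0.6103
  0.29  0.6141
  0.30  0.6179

σ√T = 0.23·√0.25 = 0.1150
d₁ = [ln(382/378) + (0.065 − 0.008 + 0.23²/2)·0.25] / 0.1150 = [0.0105 + 0.0209] / 0.1150 = 0.2729 which rounds to 0.27
d₂ = d₁ − σ√T = 0.2729 − 0.1150 = 0.1579 which rounds to 0.16
Pr(exercise) under Q = N(d₂) = 0.5636

0.5636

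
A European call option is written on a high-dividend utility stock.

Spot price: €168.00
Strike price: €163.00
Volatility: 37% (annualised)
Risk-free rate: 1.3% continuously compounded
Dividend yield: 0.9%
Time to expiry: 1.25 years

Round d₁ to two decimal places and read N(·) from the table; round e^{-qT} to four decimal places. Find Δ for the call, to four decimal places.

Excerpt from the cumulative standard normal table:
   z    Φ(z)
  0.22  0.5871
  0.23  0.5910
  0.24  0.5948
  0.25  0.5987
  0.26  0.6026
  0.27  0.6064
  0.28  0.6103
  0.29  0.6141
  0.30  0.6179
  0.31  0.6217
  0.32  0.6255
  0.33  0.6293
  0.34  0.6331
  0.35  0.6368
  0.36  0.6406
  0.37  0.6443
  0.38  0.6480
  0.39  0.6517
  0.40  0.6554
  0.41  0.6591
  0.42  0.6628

0.6072

σ√T = 0.37·√1.25 = 0.4137
d₁ = [ln(168/163) + (0.013 − 0.009 + 0.37²/2)·1.25] / 0.4137 = [0.0302 + 0.0906] / 0.4137 = 0.2920 which rounds to 0.29
N(d₁) = N(0.29) = 0.6141
Δ_call = exp(−qT)·N(d₁) = 0.9888·0.6141 = 0.6072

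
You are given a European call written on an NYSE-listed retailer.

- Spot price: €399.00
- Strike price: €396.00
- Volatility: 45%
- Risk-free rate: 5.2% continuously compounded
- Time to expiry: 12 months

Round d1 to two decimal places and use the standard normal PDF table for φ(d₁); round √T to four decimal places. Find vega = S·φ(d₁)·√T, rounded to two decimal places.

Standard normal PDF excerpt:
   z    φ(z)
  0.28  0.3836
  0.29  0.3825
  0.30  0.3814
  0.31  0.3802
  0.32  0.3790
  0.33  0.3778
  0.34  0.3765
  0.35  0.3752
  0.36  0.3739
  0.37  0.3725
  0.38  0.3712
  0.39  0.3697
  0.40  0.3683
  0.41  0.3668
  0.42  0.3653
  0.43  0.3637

149.19

σ√T = 0.45 × 1.0000 = 0.4500
ln(S/K) + (r + σ²/2)T = ln(399/396) + (0.052 + 0.45²/2)·1 = 0.0075 + 0.1532 = 0.1608
d₁ = 0.1608 / 0.4500 = 0.3573 → 0.36
√T = √1 = 1.0000
φ(d₁) = φ(0.36) = 0.3739
vega = S·φ(d₁)·√T = 399·0.3739·1.0000 = 149.1861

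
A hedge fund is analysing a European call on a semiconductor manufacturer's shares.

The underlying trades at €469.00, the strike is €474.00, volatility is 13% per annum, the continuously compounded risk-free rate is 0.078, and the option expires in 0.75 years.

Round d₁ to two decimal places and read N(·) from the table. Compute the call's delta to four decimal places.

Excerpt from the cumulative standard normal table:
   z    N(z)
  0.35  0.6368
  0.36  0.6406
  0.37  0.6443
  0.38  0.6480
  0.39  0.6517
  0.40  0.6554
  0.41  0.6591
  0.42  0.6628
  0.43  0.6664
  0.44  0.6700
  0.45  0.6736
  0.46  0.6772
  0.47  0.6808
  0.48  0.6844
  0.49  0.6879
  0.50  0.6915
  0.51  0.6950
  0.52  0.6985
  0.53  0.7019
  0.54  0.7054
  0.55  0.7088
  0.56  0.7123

0.6844

T = 0.75;  σ√T = 0.1126
d₁ = [ln(469/474) + (0.078 + ½·0.13²)·0.75] / (σ√T) = (-0.0106 + 0.0648) / 0.1126 = 0.4817 which rounds to 0.48
N(d₁) = N(0.48) = 0.6844
Δ_call = N(d₁) = 0.6844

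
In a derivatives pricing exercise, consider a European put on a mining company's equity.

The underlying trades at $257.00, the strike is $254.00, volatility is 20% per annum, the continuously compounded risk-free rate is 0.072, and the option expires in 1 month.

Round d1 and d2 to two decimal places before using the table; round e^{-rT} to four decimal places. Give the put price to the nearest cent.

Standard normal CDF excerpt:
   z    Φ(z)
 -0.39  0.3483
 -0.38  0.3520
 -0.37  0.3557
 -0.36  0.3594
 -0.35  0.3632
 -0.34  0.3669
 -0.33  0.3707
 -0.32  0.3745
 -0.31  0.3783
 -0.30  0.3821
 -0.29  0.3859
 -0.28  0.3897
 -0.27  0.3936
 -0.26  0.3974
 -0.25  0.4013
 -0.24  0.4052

$4.10

T = 0.08333;  σ√T = 0.0577
d₁ = [ln(257/254) + (0.072 + ½·0.2²)·0.08333] / (σ√T) = (0.0117 + 0.0077) / 0.0577 = 0.3362 → 0.34
d₂ = 0.3362 − 0.0577 = 0.2784 → 0.28
exp(−rT) = exp(−0.072·0.08333) = 0.9940
P = 254·0.9940·N(-0.28) − 257·N(-0.34) = 254·0.9940·0.3897 − 257·0.3669 = 98.3899 − 94.2933 = 4.0966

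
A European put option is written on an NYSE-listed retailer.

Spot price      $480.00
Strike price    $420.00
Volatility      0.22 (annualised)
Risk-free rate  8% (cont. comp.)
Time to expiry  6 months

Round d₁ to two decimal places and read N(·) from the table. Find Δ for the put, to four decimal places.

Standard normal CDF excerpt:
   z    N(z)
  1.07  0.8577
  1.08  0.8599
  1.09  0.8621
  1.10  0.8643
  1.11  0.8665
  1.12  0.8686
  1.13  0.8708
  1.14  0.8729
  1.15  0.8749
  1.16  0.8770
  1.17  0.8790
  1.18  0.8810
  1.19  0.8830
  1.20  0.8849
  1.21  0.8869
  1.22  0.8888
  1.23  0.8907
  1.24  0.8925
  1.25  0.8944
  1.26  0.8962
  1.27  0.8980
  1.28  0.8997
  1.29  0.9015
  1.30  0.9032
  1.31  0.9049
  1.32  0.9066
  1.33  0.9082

-0.1170

σ√T = 0.22 × 0.7071 = 0.1556
d₁ = [ln(480/420) + (0.08 + ½·0.22²)·0.5] / (σ√T) = (0.1335 + 0.0521) / 0.1556 = 1.1933 ≈ 1.19
N(d₁) = N(1.19) = 0.8830
Δ_put = N(d₁) − 1 = 0.8830 − 1 = -0.1170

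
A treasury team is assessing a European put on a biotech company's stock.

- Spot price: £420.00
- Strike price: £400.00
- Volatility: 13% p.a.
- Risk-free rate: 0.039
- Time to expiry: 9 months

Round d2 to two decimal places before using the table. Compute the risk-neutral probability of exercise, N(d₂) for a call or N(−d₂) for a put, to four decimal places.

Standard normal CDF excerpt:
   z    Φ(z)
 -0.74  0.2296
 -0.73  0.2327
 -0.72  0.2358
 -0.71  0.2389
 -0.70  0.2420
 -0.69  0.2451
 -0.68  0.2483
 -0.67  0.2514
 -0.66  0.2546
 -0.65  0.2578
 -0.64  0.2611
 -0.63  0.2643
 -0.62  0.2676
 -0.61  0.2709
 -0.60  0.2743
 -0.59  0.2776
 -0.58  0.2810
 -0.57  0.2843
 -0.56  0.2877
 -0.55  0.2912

σ√T = 0.13 × 0.8660 = 0.1126
d₁ = [ln(420/400) + (0.039 + 0.13²/2)·0.75] / 0.1126 = [0.0488 + 0.0356] / 0.1126 = 0.7495 ≈ 0.75
d₂ = d₁ − σ√T = 0.7495 − 0.1126 = 0.6369 ≈ 0.64
Pr(exercise) under Q = N(−d₂) = N(-0.64) = 0.2611

0.2611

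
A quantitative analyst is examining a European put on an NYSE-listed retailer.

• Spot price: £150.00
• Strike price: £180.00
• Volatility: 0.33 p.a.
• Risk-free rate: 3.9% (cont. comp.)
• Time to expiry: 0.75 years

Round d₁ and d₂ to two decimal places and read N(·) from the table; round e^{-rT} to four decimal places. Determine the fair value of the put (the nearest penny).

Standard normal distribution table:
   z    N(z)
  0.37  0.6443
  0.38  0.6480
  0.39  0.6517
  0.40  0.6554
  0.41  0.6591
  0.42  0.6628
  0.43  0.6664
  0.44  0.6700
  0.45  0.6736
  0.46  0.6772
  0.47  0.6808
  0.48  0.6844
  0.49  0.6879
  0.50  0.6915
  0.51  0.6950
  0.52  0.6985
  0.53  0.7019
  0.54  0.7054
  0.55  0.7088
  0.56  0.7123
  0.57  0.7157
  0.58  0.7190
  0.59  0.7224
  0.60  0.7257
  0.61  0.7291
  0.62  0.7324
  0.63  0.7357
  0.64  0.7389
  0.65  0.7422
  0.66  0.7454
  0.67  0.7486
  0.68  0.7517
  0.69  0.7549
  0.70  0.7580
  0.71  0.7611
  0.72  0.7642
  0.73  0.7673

σ√T = 0.33 × 0.8660 = 0.2858
d₁ = [ln(150/180) + (0.039 + 0.33²/2)·0.75] / 0.2858 = [-0.1823 + 0.0701] / 0.2858 = -0.3927 ≈ -0.39
d₂ = d₁ − σ√T = -0.3927 − 0.2858 = -0.6785 ≈ -0.68
exp(−rT) = exp(−0.039·0.75) = 0.9712
P = 180·0.9712·N(0.68) − 150·N(0.39) = 180·0.9712·0.7517 − 150·0.6517 = 131.4092 − 97.7550 = 33.6542

£33.65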